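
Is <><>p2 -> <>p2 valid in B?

No, not valid

Tableau for the negation ~(<><>p2 -> <>p2):
1. ~(<><>p2 -> <>p2), w0
2. <><>p2, w0   [~->-rule on 1]
3. ~<>p2, w0   [~->-rule on 1]
4. ~p2, w0   [~<>-rule on 3 via w0Rw0]
5. <>p2, w1   [<>-rule on 2: fresh world w1, w0Rw1]
6. ~p2, w1   [~<>-rule on 3 via w0Rw1]
7. p2, w2   [<>-rule on 5: fresh world w2, w1Rw2]
Accessibility: w0Rw0, w0Rw1, w1Rw0, w1Rw1, w1Rw2, w2Rw1, w2Rw2
The negation has an open branch (countermodel exists).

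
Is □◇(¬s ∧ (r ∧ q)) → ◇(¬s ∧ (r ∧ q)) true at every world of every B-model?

Tableau for the negation ¬(□◇(¬s ∧ (r ∧ q)) → ◇(¬s ∧ (r ∧ q))):
1. ¬(□◇(¬s ∧ (r ∧ q)) → ◇(¬s ∧ (r ∧ q))), 0
2. □◇(¬s ∧ (r ∧ q)), 0
3. ¬◇(¬s ∧ (r ∧ q)), 0
4. ◇(¬s ∧ (r ∧ q)), 0
5. ¬(¬s ∧ (r ∧ q)), 0
6. ¬(r ∧ q), 0
7. ¬q, 0
8. ¬s ∧ (r ∧ q), 1
9. ¬s, 1
10. r ∧ q, 1
11. r, 1
12. q, 1
13. ◇(¬s ∧ (r ∧ q)), 1
14. ¬(¬s ∧ (r ∧ q)), 1
15. ¬(r ∧ q), 1
16. ¬q, 1
Accessibility: 0R0, 0R1, 1R0, 1R1
Branch closes: q and ¬q both at 1.
All branches of the negation close; one closing branch shown above.

Valid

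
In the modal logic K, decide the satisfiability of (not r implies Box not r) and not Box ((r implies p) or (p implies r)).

1. (not r implies Box not r) and not Box ((r implies p) or (p implies r)), u
2. not r implies Box not r, u   [and-rule on 1]
3. not Box ((r implies p) or (p implies r)), u   [and-rule on 1]
4. Box not r, u   [implies-rule on 2 (branches; this branch)]
5. not ((r implies p) or (p implies r)), v   [neg-Box-rule on 3: fresh world v, uRv]
6. not (r implies p), v   [neg-or-rule on 5]
7. not (p implies r), v   [neg-or-rule on 5]
8. r, v   [neg-implies-rule on 6]
9. not p, v   [neg-implies-rule on 6]
10. p, v   [neg-implies-rule on 7]
11. not r, v   [neg-implies-rule on 7]
Accessibility: uRv
Branch closes: p and not p both at v.
Every branch closes; the branch above is one of them.

Unsatisfiable (every branch closes)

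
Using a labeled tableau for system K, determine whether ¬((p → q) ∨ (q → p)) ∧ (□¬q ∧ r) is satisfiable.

1. ¬((p → q) ∨ (q → p)) ∧ (□¬q ∧ r), w0
2. ¬((p → q) ∨ (q → p)), w0
3. □¬q ∧ r, w0
4. ¬(p → q), w0
5. ¬(q → p), w0
6. □¬q, w0
7. r, w0
8. p, w0
9. ¬q, w0
10. q, w0
11. ¬p, w0
Branch closes: q and ¬q both at w0.
(One branch shown.) All branches close.

Unsatisfiable (every branch closes)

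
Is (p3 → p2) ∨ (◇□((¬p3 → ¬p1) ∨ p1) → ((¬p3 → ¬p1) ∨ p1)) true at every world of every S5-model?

Valid in S5

Tableau for the negation ¬((p3 → p2) ∨ (◇□((¬p3 → ¬p1) ∨ p1) → ((¬p3 → ¬p1) ∨ p1))):
1. ¬((p3 → p2) ∨ (◇□((¬p3 → ¬p1) ∨ p1) → ((¬p3 → ¬p1) ∨ p1))), 0
2. ¬(p3 → p2), 0
3. ¬(◇□((¬p3 → ¬p1) ∨ p1) → ((¬p3 → ¬p1) ∨ p1)), 0
4. p3, 0
5. ¬p2, 0
6. ◇□((¬p3 → ¬p1) ∨ p1), 0
7. ¬((¬p3 → ¬p1) ∨ p1), 0
8. ¬(¬p3 → ¬p1), 0
9. ¬p1, 0
10. ¬p3, 0
11. p1, 0
Accessibility: 0R0
Branch closes: p3 and ¬p3 both at 0.
All branches of the negation close; one closing branch shown above.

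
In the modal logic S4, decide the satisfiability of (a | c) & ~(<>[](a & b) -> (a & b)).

Satisfiable (open branch found)

1. (a | c) & ~(<>[](a & b) -> (a & b)), 0
2. a | c, 0
3. ~(<>[](a & b) -> (a & b)), 0
4. <>[](a & b), 0
5. ~(a & b), 0
6. c, 0
7. ~b, 0
8. [](a & b), 1
9. a & b, 1
10. a, 1
11. b, 1
Accessibility: 0R0, 0R1, 1R1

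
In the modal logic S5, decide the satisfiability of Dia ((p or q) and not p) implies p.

1. Dia ((p or q) and not p) implies p, u
2. p, u   [implies-rule on 1 (branches; this branch)]
Accessibility: uRu

Satisfiable (open branch found)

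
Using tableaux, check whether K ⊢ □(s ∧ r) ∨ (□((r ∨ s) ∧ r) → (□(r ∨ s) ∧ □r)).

Valid in K

Tableau for the negation ¬(□(s ∧ r) ∨ (□((r ∨ s) ∧ r) → (□(r ∨ s) ∧ □r))):
1. ¬(□(s ∧ r) ∨ (□((r ∨ s) ∧ r) → (□(r ∨ s) ∧ □r))), u
2. ¬□(s ∧ r), u   [¬∨-rule on 1]
3. ¬(□((r ∨ s) ∧ r) → (□(r ∨ s) ∧ □r)), u   [¬∨-rule on 1]
4. □((r ∨ s) ∧ r), u   [¬→-rule on 3]
5. ¬(□(r ∨ s) ∧ □r), u   [¬→-rule on 3]
6. ¬□(r ∨ s), u   [¬∧-rule on 5 (branches; this branch)]
7. ¬(s ∧ r), v   [¬□-rule on 2: fresh world v, uRv]
8. (r ∨ s) ∧ r, v   [□-rule on 4 via uRv]
9. r ∨ s, v   [∧-rule on 8]
10. r, v   [∧-rule on 8]
11. ¬s, v   [¬∧-rule on 7 (branches; this branch)]
12. ¬(r ∨ s), w   [¬□-rule on 6: fresh world w, uRw]
13. ¬r, w   [¬∨-rule on 12]
14. ¬s, w   [¬∨-rule on 12]
15. (r ∨ s) ∧ r, w   [□-rule on 4 via uRw]
16. r ∨ s, w   [∧-rule on 15]
17. r, w   [∧-rule on 15]
Accessibility: uRv, uRw
Branch closes: r and ¬r both at w.
All branches of the negation close; one closing branch shown above.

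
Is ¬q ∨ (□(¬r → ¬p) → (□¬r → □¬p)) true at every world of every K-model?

Tableau for the negation ¬(¬q ∨ (□(¬r → ¬p) → (□¬r → □¬p))):
1. ¬(¬q ∨ (□(¬r → ¬p) → (□¬r → □¬p))), w0
2. q, w0
3. ¬(□(¬r → ¬p) → (□¬r → □¬p)), w0
4. □(¬r → ¬p), w0
5. ¬(□¬r → □¬p), w0
6. □¬r, w0
7. ¬□¬p, w0
8. p, w1
9. ¬r → ¬p, w1
10. ¬r, w1
11. ¬p, w1
Accessibility: w0Rw1
Branch closes: p and ¬p both at w1.
All branches of the negation close; one closing branch shown above.

Valid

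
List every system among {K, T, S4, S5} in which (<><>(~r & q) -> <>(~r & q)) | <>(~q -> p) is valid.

S4-tableau for the negation ~((<><>(~r & q) -> <>(~r & q)) | <>(~q -> p)):
1. ~((<><>(~r & q) -> <>(~r & q)) | <>(~q -> p)), w0
2. ~(<><>(~r & q) -> <>(~r & q)), w0
3. ~<>(~q -> p), w0
4. <><>(~r & q), w0
5. ~<>(~r & q), w0
6. ~(~q -> p), w0
7. ~q, w0
8. ~p, w0
9. ~(~r & q), w0
10. <>(~r & q), w1
11. ~(~q -> p), w1
12. ~q, w1
13. ~p, w1
14. ~(~r & q), w1
15. ~r & q, w2
16. ~r, w2
17. q, w2
18. ~(~q -> p), w2
19. ~q, w2
20. ~p, w2
Accessibility: w0Rw0, w0Rw1, w0Rw2, w1Rw1, w1Rw2, w2Rw2
Branch closes: q and ~q both at w2.
Every branch closes (one shown): valid in S4, hence also in S5 (every theorem of S4 is a theorem of S5).
T-tableau for the negation ~((<><>(~r & q) -> <>(~r & q)) | <>(~q -> p)):
1. ~((<><>(~r & q) -> <>(~r & q)) | <>(~q -> p)), w0
2. ~(<><>(~r & q) -> <>(~r & q)), w0
3. ~<>(~q -> p), w0
4. <><>(~r & q), w0
5. ~<>(~r & q), w0
6. ~(~q -> p), w0
7. ~q, w0
8. ~p, w0
9. ~(~r & q), w0
10. <>(~r & q), w1
11. ~(~q -> p), w1
12. ~q, w1
13. ~p, w1
14. ~(~r & q), w1
15. ~r & q, w2
16. ~r, w2
17. q, w2
Accessibility: w0Rw0, w0Rw1, w1Rw1, w1Rw2, w2Rw2
Complete open branch: countermodel on a T-frame, so not valid in T, nor in K (the same frame is also a K-frame).

S4, S5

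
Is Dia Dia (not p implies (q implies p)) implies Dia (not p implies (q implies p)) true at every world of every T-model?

Invalid (countermodel exists)

Tableau for the negation not (Dia Dia (not p implies (q implies p)) implies Dia (not p implies (q implies p))):
1. not (Dia Dia (not p implies (q implies p)) implies Dia (not p implies (q implies p))), u
2. Dia Dia (not p implies (q implies p)), u
3. not Dia (not p implies (q implies p)), u
4. not (not p implies (q implies p)), u
5. not p, u
6. not (q implies p), u
7. q, u
8. Dia (not p implies (q implies p)), v
9. not (not p implies (q implies p)), v
10. not p, v
11. not (q implies p), v
12. q, v
13. not p implies (q implies p), w
14. q implies p, w
15. p, w
Accessibility: uRu, uRv, vRv, vRw, wRw
The negation has an open branch (countermodel exists).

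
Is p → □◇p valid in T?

Tableau for the negation ¬(p → □◇p):
1. ¬(p → □◇p), w0
2. p, w0   [¬→-rule on 1]
3. ¬□◇p, w0   [¬→-rule on 1]
4. ¬◇p, w1   [¬□-rule on 3: fresh world w1, w0Rw1]
5. ¬p, w1   [¬◇-rule on 4 via w1Rw1]
Accessibility: w0Rw0, w0Rw1, w1Rw1
The negation has an open branch (countermodel exists).

No, not valid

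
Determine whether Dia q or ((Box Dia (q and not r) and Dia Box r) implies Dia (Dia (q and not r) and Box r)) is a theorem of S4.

Tableau for the negation not (Dia q or ((Box Dia (q and not r) and Dia Box r) implies Dia (Dia (q and not r) and Box r))):
1. not (Dia q or ((Box Dia (q and not r) and Dia Box r) implies Dia (Dia (q and not r) and Box r))), u
2. not Dia q, u
3. not ((Box Dia (q and not r) and Dia Box r) implies Dia (Dia (q and not r) and Box r)), u
4. Box Dia (q and not r) and Dia Box r, u
5. not Dia (Dia (q and not r) and Box r), u
6. Box Dia (q and not r), u
7. Dia Box r, u
8. not q, u
9. not (Dia (q and not r) and Box r), u
10. Dia (q and not r), u
11. not Dia (q and not r), u
12. not (q and not r), u
13. r, u
14. Box r, v
15. not q, v
16. not (Dia (q and not r) and Box r), v
17. Dia (q and not r), v
18. not (q and not r), v
19. r, v
20. not Box r, v
21. q and not r, w
22. q, w
23. not r, w
24. not q, w
Accessibility: uRu, uRv, uRw, vRv, wRw
Branch closes: q and not q both at w.
Every branch of the negation's tableau closes; the branch above is one of them.

Valid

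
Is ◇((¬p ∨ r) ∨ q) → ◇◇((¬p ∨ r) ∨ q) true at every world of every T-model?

Valid in T

Tableau for the negation ¬(◇((¬p ∨ r) ∨ q) → ◇◇((¬p ∨ r) ∨ q)):
1. ¬(◇((¬p ∨ r) ∨ q) → ◇◇((¬p ∨ r) ∨ q)), w0
2. ◇((¬p ∨ r) ∨ q), w0   [¬→-rule on 1]
3. ¬◇◇((¬p ∨ r) ∨ q), w0   [¬→-rule on 1]
4. ¬◇((¬p ∨ r) ∨ q), w0   [¬◇-rule on 3 via w0Rw0]
5. ¬((¬p ∨ r) ∨ q), w0   [¬◇-rule on 4 via w0Rw0]
6. ¬(¬p ∨ r), w0   [¬∨-rule on 5]
7. ¬q, w0   [¬∨-rule on 5]
8. p, w0   [¬∨-rule on 6]
9. ¬r, w0   [¬∨-rule on 6]
10. (¬p ∨ r) ∨ q, w1   [◇-rule on 2: fresh world w1, w0Rw1]
11. ¬◇((¬p ∨ r) ∨ q), w1   [¬◇-rule on 3 via w0Rw1]
12. ¬((¬p ∨ r) ∨ q), w1   [¬◇-rule on 4 via w0Rw1]
13. ¬(¬p ∨ r), w1   [¬∨-rule on 12]
14. ¬q, w1   [¬∨-rule on 12]
15. p, w1   [¬∨-rule on 13]
16. ¬r, w1   [¬∨-rule on 13]
17. ¬p ∨ r, w1   [∨-rule on 10 (branches; this branch)]
18. r, w1   [∨-rule on 17 (branches; this branch)]
Accessibility: w0Rw0, w0Rw1, w1Rw1
Branch closes: r and ¬r both at w1.
All branches of the negation close; one closing branch shown above.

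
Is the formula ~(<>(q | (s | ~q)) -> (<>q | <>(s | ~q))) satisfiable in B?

Unsatisfiable (every branch closes)

1. ~(<>(q | (s | ~q)) -> (<>q | <>(s | ~q))), 0
2. <>(q | (s | ~q)), 0   [~->-rule on 1]
3. ~(<>q | <>(s | ~q)), 0   [~->-rule on 1]
4. ~<>q, 0   [~|-rule on 3]
5. ~<>(s | ~q), 0   [~|-rule on 3]
6. ~q, 0   [~<>-rule on 4 via 0R0]
7. ~(s | ~q), 0   [~<>-rule on 5 via 0R0]
8. ~s, 0   [~|-rule on 7]
9. q, 0   [~|-rule on 7]
Accessibility: 0R0
Branch closes: q and ~q both at 0.
(One branch shown.) All branches close.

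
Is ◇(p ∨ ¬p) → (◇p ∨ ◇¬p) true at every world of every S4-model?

Tableau for the negation ¬(◇(p ∨ ¬p) → (◇p ∨ ◇¬p)):
1. ¬(◇(p ∨ ¬p) → (◇p ∨ ◇¬p)), w0
2. ◇(p ∨ ¬p), w0
3. ¬(◇p ∨ ◇¬p), w0
4. ¬◇p, w0
5. ¬◇¬p, w0
6. ¬p, w0
7. p, w0
Accessibility: w0Rw0
Branch closes: p and ¬p both at w0.
Every branch of the negation's tableau closes; the branch above is one of them.

Yes, valid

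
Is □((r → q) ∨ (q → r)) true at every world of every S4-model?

Tableau for the negation ¬□((r → q) ∨ (q → r)):
1. ¬□((r → q) ∨ (q → r)), w0
2. ¬((r → q) ∨ (q → r)), w1
3. ¬(r → q), w1
4. ¬(q → r), w1
5. r, w1
6. ¬q, w1
7. q, w1
8. ¬r, w1
Accessibility: w0Rw0, w0Rw1, w1Rw1
Branch closes: q and ¬q both at w1.
All branches of the negation close; one closing branch shown above.

Yes, valid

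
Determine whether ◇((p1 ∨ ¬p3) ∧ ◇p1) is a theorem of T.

Tableau for the negation ¬◇((p1 ∨ ¬p3) ∧ ◇p1):
1. ¬◇((p1 ∨ ¬p3) ∧ ◇p1), w0
2. ¬((p1 ∨ ¬p3) ∧ ◇p1), w0   [¬◇-rule on 1 via w0Rw0]
3. ¬◇p1, w0   [¬∧-rule on 2 (branches; this branch)]
4. ¬p1, w0   [¬◇-rule on 3 via w0Rw0]
Accessibility: w0Rw0
The negation has an open branch (countermodel exists).

Invalid (countermodel exists)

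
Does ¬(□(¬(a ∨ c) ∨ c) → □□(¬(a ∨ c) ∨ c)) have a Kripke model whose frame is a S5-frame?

No, unsatisfiable

1. ¬(□(¬(a ∨ c) ∨ c) → □□(¬(a ∨ c) ∨ c)), w0
2. □(¬(a ∨ c) ∨ c), w0
3. ¬□□(¬(a ∨ c) ∨ c), w0
4. ¬(a ∨ c) ∨ c, w0
5. ¬(a ∨ c), w0
6. ¬a, w0
7. ¬c, w0
8. ¬□(¬(a ∨ c) ∨ c), w1
9. ¬(a ∨ c) ∨ c, w1
10. ¬(a ∨ c), w1
11. ¬a, w1
12. ¬c, w1
13. ¬(¬(a ∨ c) ∨ c), w2
14. a ∨ c, w2
15. ¬c, w2
16. ¬(a ∨ c) ∨ c, w2
17. a, w2
18. ¬(a ∨ c), w2
19. ¬a, w2
Accessibility: w0Rw0, w0Rw1, w0Rw2, w1Rw0, w1Rw1, w1Rw2, w2Rw0, w2Rw1, w2Rw2
Branch closes: a and ¬a both at w2.
Every branch closes; the branch above is one of them.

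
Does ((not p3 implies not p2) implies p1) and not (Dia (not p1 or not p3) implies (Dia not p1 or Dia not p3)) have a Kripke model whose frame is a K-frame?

1. ((not p3 implies not p2) implies p1) and not (Dia (not p1 or not p3) implies (Dia not p1 or Dia not p3)), 0
2. (not p3 implies not p2) implies p1, 0   [and-rule on 1]
3. not (Dia (not p1 or not p3) implies (Dia not p1 or Dia not p3)), 0   [and-rule on 1]
4. Dia (not p1 or not p3), 0   [neg-implies-rule on 3]
5. not (Dia not p1 or Dia not p3), 0   [neg-implies-rule on 3]
6. not Dia not p1, 0   [neg-or-rule on 5]
7. not Dia not p3, 0   [neg-or-rule on 5]
8. not (not p3 implies not p2), 0   [implies-rule on 2 (branches; this branch)]
9. not p3, 0   [neg-implies-rule on 8]
10. p2, 0   [neg-implies-rule on 8]
11. not p1 or not p3, 1   [Dia-rule on 4: fresh world 1, 0R1]
12. p1, 1   [neg-Dia-rule on 6 via 0R1]
13. p3, 1   [neg-Dia-rule on 7 via 0R1]
14. not p3, 1   [or-rule on 11 (branches; this branch)]
Accessibility: 0R1
Branch closes: p3 and not p3 both at 1.
Every branch closes; the branch above is one of them.

No, unsatisfiable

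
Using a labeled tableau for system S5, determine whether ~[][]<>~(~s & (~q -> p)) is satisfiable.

Satisfiable (open branch found)

1. ~[][]<>~(~s & (~q -> p)), 0
2. ~[]<>~(~s & (~q -> p)), 1
3. ~<>~(~s & (~q -> p)), 2
4. ~s & (~q -> p), 0
5. ~s, 0
6. ~q -> p, 0
7. ~s & (~q -> p), 1
8. ~s, 1
9. ~q -> p, 1
10. ~s & (~q -> p), 2
11. ~s, 2
12. ~q -> p, 2
13. p, 0
14. p, 1
15. p, 2
Accessibility: 0R0, 0R1, 0R2, 1R0, 1R1, 1R2, 2R0, 2R1, 2R2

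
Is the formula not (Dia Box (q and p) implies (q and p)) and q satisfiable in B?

Unsatisfiable

1. not (Dia Box (q and p) implies (q and p)) and q, 0
2. not (Dia Box (q and p) implies (q and p)), 0
3. q, 0
4. Dia Box (q and p), 0
5. not (q and p), 0
6. not p, 0
7. Box (q and p), 1
8. q and p, 0
9. p, 0
Accessibility: 0R0, 0R1, 1R0, 1R1
Branch closes: p and not p both at 0.
(One branch shown.) All branches close.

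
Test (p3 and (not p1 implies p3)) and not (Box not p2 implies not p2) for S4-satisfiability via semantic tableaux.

1. (p3 and (not p1 implies p3)) and not (Box not p2 implies not p2), u
2. p3 and (not p1 implies p3), u
3. not (Box not p2 implies not p2), u
4. p3, u
5. not p1 implies p3, u
6. Box not p2, u
7. p2, u
8. not p2, u
Accessibility: uRu
Branch closes: p2 and not p2 both at u.
(One branch shown.) All branches close.

No, unsatisfiable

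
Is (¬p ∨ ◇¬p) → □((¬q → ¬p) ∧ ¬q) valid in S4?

Tableau for the negation ¬((¬p ∨ ◇¬p) → □((¬q → ¬p) ∧ ¬q)):
1. ¬((¬p ∨ ◇¬p) → □((¬q → ¬p) ∧ ¬q)), u
2. ¬p ∨ ◇¬p, u   [¬→-rule on 1]
3. ¬□((¬q → ¬p) ∧ ¬q), u   [¬→-rule on 1]
4. ◇¬p, u   [∨-rule on 2 (branches; this branch)]
5. ¬((¬q → ¬p) ∧ ¬q), v   [¬□-rule on 3: fresh world v, uRv]
6. q, v   [¬∧-rule on 5 (branches; this branch)]
7. ¬p, w   [◇-rule on 4: fresh world w, uRw]
Accessibility: uRu, uRv, uRw, vRv, wRw
The negation has an open branch (countermodel exists).

Not valid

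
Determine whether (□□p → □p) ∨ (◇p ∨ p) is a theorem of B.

Tableau for the negation ¬((□□p → □p) ∨ (◇p ∨ p)):
1. ¬((□□p → □p) ∨ (◇p ∨ p)), u
2. ¬(□□p → □p), u
3. ¬(◇p ∨ p), u
4. □□p, u
5. ¬□p, u
6. ¬◇p, u
7. ¬p, u
8. □p, u
9. p, u
Accessibility: uRu
Branch closes: p and ¬p both at u.
All branches of the negation close; one closing branch shown above.

Yes, valid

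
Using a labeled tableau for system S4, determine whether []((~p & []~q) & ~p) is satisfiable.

Satisfiable (open branch found)

1. []((~p & []~q) & ~p), 0
2. (~p & []~q) & ~p, 0
3. ~p & []~q, 0
4. ~p, 0
5. []~q, 0
6. ~q, 0
Accessibility: 0R0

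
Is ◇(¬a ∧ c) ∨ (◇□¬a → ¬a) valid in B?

Tableau for the negation ¬(◇(¬a ∧ c) ∨ (◇□¬a → ¬a)):
1. ¬(◇(¬a ∧ c) ∨ (◇□¬a → ¬a)), w0
2. ¬◇(¬a ∧ c), w0
3. ¬(◇□¬a → ¬a), w0
4. ◇□¬a, w0
5. a, w0
6. ¬(¬a ∧ c), w0
7. ¬c, w0
8. □¬a, w1
9. ¬(¬a ∧ c), w1
10. ¬a, w0
Accessibility: w0Rw0, w0Rw1, w1Rw0, w1Rw1
Branch closes: a and ¬a both at w0.
All branches of the negation close; one closing branch shown above.

Yes, valid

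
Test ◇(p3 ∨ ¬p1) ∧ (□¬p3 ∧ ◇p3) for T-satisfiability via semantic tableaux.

1. ◇(p3 ∨ ¬p1) ∧ (□¬p3 ∧ ◇p3), u
2. ◇(p3 ∨ ¬p1), u   [∧-rule on 1]
3. □¬p3 ∧ ◇p3, u   [∧-rule on 1]
4. □¬p3, u   [∧-rule on 3]
5. ◇p3, u   [∧-rule on 3]
6. ¬p3, u   [□-rule on 4 via uRu]
7. p3 ∨ ¬p1, v   [◇-rule on 2: fresh world v, uRv]
8. ¬p3, v   [□-rule on 4 via uRv]
9. ¬p1, v   [∨-rule on 7 (branches; this branch)]
10. p3, w   [◇-rule on 5: fresh world w, uRw]
11. ¬p3, w   [□-rule on 4 via uRw]
Accessibility: uRu, uRv, uRw, vRv, wRw
Branch closes: p3 and ¬p3 both at w.
All branches of the tableau close; one closing branch shown above.

No, unsatisfiable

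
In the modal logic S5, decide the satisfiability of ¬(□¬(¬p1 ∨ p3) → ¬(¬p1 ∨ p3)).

1. ¬(□¬(¬p1 ∨ p3) → ¬(¬p1 ∨ p3)), u
2. □¬(¬p1 ∨ p3), u
3. ¬p1 ∨ p3, u
4. ¬(¬p1 ∨ p3), u
5. p1, u
6. ¬p3, u
7. p3, u
Accessibility: uRu
Branch closes: p3 and ¬p3 both at u.
Every branch closes; the branch above is one of them.

Unsatisfiable (every branch closes)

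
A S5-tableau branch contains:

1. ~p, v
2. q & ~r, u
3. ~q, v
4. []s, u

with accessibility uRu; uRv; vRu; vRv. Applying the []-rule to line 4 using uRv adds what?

s, v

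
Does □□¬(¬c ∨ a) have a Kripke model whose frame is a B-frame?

1. □□¬(¬c ∨ a), 0
2. □¬(¬c ∨ a), 0
3. ¬(¬c ∨ a), 0
4. c, 0
5. ¬a, 0
Accessibility: 0R0

Yes, satisfiable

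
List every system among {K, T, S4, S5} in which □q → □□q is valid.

S4, S5

S4-tableau for the negation ¬(□q → □□q):
1. ¬(□q → □□q), w0
2. □q, w0
3. ¬□□q, w0
4. q, w0
5. ¬□q, w1
6. q, w1
7. ¬q, w2
8. q, w2
Accessibility: w0Rw0, w0Rw1, w0Rw2, w1Rw1, w1Rw2, w2Rw2
Branch closes: q and ¬q both at w2.
Every branch closes (one shown): valid in S4, hence also in S5 (every theorem of S4 is a theorem of S5).
T-tableau for the negation ¬(□q → □□q):
1. ¬(□q → □□q), w0
2. □q, w0
3. ¬□□q, w0
4. q, w0
5. ¬□q, w1
6. q, w1
7. ¬q, w2
Accessibility: w0Rw0, w0Rw1, w1Rw1, w1Rw2, w2Rw2
Complete open branch: countermodel on a T-frame, so not valid in T, nor in K (the same frame is also a K-frame).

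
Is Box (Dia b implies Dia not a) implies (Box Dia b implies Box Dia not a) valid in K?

Tableau for the negation not (Box (Dia b implies Dia not a) implies (Box Dia b implies Box Dia not a)):
1. not (Box (Dia b implies Dia not a) implies (Box Dia b implies Box Dia not a)), w0
2. Box (Dia b implies Dia not a), w0   [neg-implies-rule on 1]
3. not (Box Dia b implies Box Dia not a), w0   [neg-implies-rule on 1]
4. Box Dia b, w0   [neg-implies-rule on 3]
5. not Box Dia not a, w0   [neg-implies-rule on 3]
6. not Dia not a, w1   [neg-Box-rule on 5: fresh world w1, w0Rw1]
7. Dia b implies Dia not a, w1   [Box-rule on 2 via w0Rw1]
8. Dia b, w1   [Box-rule on 4 via w0Rw1]
9. Dia not a, w1   [implies-rule on 7 (branches; this branch)]
10. b, w2   [Dia-rule on 8: fresh world w2, w1Rw2]
11. a, w2   [neg-Dia-rule on 6 via w1Rw2]
12. not a, w3   [Dia-rule on 9: fresh world w3, w1Rw3]
13. a, w3   [neg-Dia-rule on 6 via w1Rw3]
Accessibility: w0Rw1, w1Rw2, w1Rw3
Branch closes: a and not a both at w3.
All branches of the negation close; one closing branch shown above.

Valid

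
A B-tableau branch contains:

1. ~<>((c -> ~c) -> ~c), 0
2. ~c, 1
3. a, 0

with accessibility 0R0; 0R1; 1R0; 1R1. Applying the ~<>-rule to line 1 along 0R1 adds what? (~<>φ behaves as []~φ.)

~<>φ behaves as []~φ: propagate the negated body to each accessible world.

~((c -> ~c) -> ~c), 1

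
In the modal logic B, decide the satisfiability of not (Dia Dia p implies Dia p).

1. not (Dia Dia p implies Dia p), u
2. Dia Dia p, u
3. not Dia p, u
4. not p, u
5. Dia p, v
6. not p, v
7. p, w
Accessibility: uRu, uRv, vRu, vRv, vRw, wRv, wRw

Satisfiable (open branch found)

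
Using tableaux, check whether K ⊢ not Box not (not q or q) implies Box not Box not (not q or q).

Not valid

Tableau for the negation not (not Box not (not q or q) implies Box not Box not (not q or q)):
1. not (not Box not (not q or q) implies Box not Box not (not q or q)), u
2. not Box not (not q or q), u   [neg-implies-rule on 1]
3. not Box not Box not (not q or q), u   [neg-implies-rule on 1]
4. not q or q, v   [neg-Box-rule on 2: fresh world v, uRv]
5. q, v   [or-rule on 4 (branches; this branch)]
6. Box not (not q or q), w   [neg-Box-rule on 3: fresh world w, uRw]
Accessibility: uRv, uRw
The negation has an open branch (countermodel exists).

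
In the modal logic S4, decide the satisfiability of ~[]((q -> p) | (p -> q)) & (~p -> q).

No, unsatisfiable

1. ~[]((q -> p) | (p -> q)) & (~p -> q), u
2. ~[]((q -> p) | (p -> q)), u
3. ~p -> q, u
4. q, u
5. ~((q -> p) | (p -> q)), v
6. ~(q -> p), v
7. ~(p -> q), v
8. q, v
9. ~p, v
10. p, v
11. ~q, v
Accessibility: uRu, uRv, vRv
Branch closes: p and ~p both at v.
(One branch shown.) All branches close.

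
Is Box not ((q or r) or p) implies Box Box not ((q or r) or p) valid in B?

Tableau for the negation not (Box not ((q or r) or p) implies Box Box not ((q or r) or p)):
1. not (Box not ((q or r) or p) implies Box Box not ((q or r) or p)), u
2. Box not ((q or r) or p), u
3. not Box Box not ((q or r) or p), u
4. not ((q or r) or p), u
5. not (q or r), u
6. not p, u
7. not q, u
8. not r, u
9. not Box not ((q or r) or p), v
10. not ((q or r) or p), v
11. not (q or r), v
12. not p, v
13. not q, v
14. not r, v
15. (q or r) or p, w
16. p, w
Accessibility: uRu, uRv, vRu, vRv, vRw, wRv, wRw
The negation has an open branch (countermodel exists).

No, not valid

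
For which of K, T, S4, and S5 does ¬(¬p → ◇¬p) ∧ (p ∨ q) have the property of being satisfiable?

K

T-tableau for the formula:
1. ¬(¬p → ◇¬p) ∧ (p ∨ q), 0
2. ¬(¬p → ◇¬p), 0   [∧-rule on 1]
3. p ∨ q, 0   [∧-rule on 1]
4. ¬p, 0   [¬→-rule on 2]
5. ¬◇¬p, 0   [¬→-rule on 2]
6. p, 0   [¬◇-rule on 5 via 0R0]
Accessibility: 0R0
Branch closes: p and ¬p both at 0.
Every branch closes (one shown): unsatisfiable in T, hence also in S4, S5 (every S4/S5-frame is a T-frame).
K-tableau for the formula:
1. ¬(¬p → ◇¬p) ∧ (p ∨ q), 0
2. ¬(¬p → ◇¬p), 0   [∧-rule on 1]
3. p ∨ q, 0   [∧-rule on 1]
4. ¬p, 0   [¬→-rule on 2]
5. ¬◇¬p, 0   [¬→-rule on 2]
6. q, 0   [∨-rule on 3 (branches; this branch)]
Complete open branch: satisfiable in K.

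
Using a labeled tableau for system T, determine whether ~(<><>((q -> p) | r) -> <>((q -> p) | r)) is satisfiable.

Satisfiable (open branch found)

1. ~(<><>((q -> p) | r) -> <>((q -> p) | r)), 0
2. <><>((q -> p) | r), 0
3. ~<>((q -> p) | r), 0
4. ~((q -> p) | r), 0
5. ~(q -> p), 0
6. ~r, 0
7. q, 0
8. ~p, 0
9. <>((q -> p) | r), 1
10. ~((q -> p) | r), 1
11. ~(q -> p), 1
12. ~r, 1
13. q, 1
14. ~p, 1
15. (q -> p) | r, 2
16. r, 2
Accessibility: 0R0, 0R1, 1R1, 1R2, 2R2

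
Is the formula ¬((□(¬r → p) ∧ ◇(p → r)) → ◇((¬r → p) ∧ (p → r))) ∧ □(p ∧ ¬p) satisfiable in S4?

Unsatisfiable

1. ¬((□(¬r → p) ∧ ◇(p → r)) → ◇((¬r → p) ∧ (p → r))) ∧ □(p ∧ ¬p), w0
2. ¬((□(¬r → p) ∧ ◇(p → r)) → ◇((¬r → p) ∧ (p → r))), w0
3. □(p ∧ ¬p), w0
4. □(¬r → p) ∧ ◇(p → r), w0
5. ¬◇((¬r → p) ∧ (p → r)), w0
6. □(¬r → p), w0
7. ◇(p → r), w0
8. p ∧ ¬p, w0
9. p, w0
10. ¬p, w0
Accessibility: w0Rw0
Branch closes: p and ¬p both at w0.
All branches of the tableau close; one closing branch shown above.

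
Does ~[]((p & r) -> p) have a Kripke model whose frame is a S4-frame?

Unsatisfiable

1. ~[]((p & r) -> p), w0
2. ~((p & r) -> p), w1
3. p & r, w1
4. ~p, w1
5. p, w1
6. r, w1
Accessibility: w0Rw0, w0Rw1, w1Rw1
Branch closes: p and ~p both at w1.
Every branch closes; the branch above is one of them.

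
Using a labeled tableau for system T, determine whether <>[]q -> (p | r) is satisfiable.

1. <>[]q -> (p | r), 0
2. p | r, 0   [->-rule on 1 (branches; this branch)]
3. r, 0   [|-rule on 2 (branches; this branch)]
Accessibility: 0R0

Satisfiable (open branch found)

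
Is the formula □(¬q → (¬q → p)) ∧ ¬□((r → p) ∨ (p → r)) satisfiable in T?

1. □(¬q → (¬q → p)) ∧ ¬□((r → p) ∨ (p → r)), 0
2. □(¬q → (¬q → p)), 0
3. ¬□((r → p) ∨ (p → r)), 0
4. ¬q → (¬q → p), 0
5. ¬q → p, 0
6. p, 0
7. ¬((r → p) ∨ (p → r)), 1
8. ¬(r → p), 1
9. ¬(p → r), 1
10. r, 1
11. ¬p, 1
12. p, 1
13. ¬r, 1
Accessibility: 0R0, 0R1, 1R1
Branch closes: p and ¬p both at 1.
All branches of the tableau close; one closing branch shown above.

Unsatisfiable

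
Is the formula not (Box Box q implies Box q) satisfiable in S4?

No, unsatisfiable

1. not (Box Box q implies Box q), w0
2. Box Box q, w0
3. not Box q, w0
4. Box q, w0
5. q, w0
6. not q, w1
7. Box q, w1
8. q, w1
Accessibility: w0Rw0, w0Rw1, w1Rw1
Branch closes: q and not q both at w1.
(One branch shown.) All branches close.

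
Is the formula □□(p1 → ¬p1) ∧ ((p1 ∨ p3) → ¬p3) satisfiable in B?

1. □□(p1 → ¬p1) ∧ ((p1 ∨ p3) → ¬p3), w0
2. □□(p1 → ¬p1), w0   [∧-rule on 1]
3. (p1 ∨ p3) → ¬p3, w0   [∧-rule on 1]
4. □(p1 → ¬p1), w0   [□-rule on 2 via w0Rw0]
5. p1 → ¬p1, w0   [□-rule on 4 via w0Rw0]
6. ¬p3, w0   [→-rule on 3 (branches; this branch)]
7. ¬p1, w0   [→-rule on 5 (branches; this branch)]
Accessibility: w0Rw0

Satisfiable (open branch found)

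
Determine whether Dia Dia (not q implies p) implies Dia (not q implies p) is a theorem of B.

Not valid

Tableau for the negation not (Dia Dia (not q implies p) implies Dia (not q implies p)):
1. not (Dia Dia (not q implies p) implies Dia (not q implies p)), 0
2. Dia Dia (not q implies p), 0
3. not Dia (not q implies p), 0
4. not (not q implies p), 0
5. not q, 0
6. not p, 0
7. Dia (not q implies p), 1
8. not (not q implies p), 1
9. not q, 1
10. not p, 1
11. not q implies p, 2
12. p, 2
Accessibility: 0R0, 0R1, 1R0, 1R1, 1R2, 2R1, 2R2
The negation has an open branch (countermodel exists).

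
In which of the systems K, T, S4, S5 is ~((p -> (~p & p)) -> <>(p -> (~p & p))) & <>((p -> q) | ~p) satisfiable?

K

T-tableau for the formula:
1. ~((p -> (~p & p)) -> <>(p -> (~p & p))) & <>((p -> q) | ~p), u
2. ~((p -> (~p & p)) -> <>(p -> (~p & p))), u
3. <>((p -> q) | ~p), u
4. p -> (~p & p), u
5. ~<>(p -> (~p & p)), u
6. ~(p -> (~p & p)), u
7. p, u
8. ~(~p & p), u
9. ~p & p, u
10. ~p, u
Accessibility: uRu
Branch closes: p and ~p both at u.
Every branch closes (one shown): unsatisfiable in T, hence also in S4, S5 (every S4/S5-frame is a T-frame).
K-tableau for the formula:
1. ~((p -> (~p & p)) -> <>(p -> (~p & p))) & <>((p -> q) | ~p), u
2. ~((p -> (~p & p)) -> <>(p -> (~p & p))), u
3. <>((p -> q) | ~p), u
4. p -> (~p & p), u
5. ~<>(p -> (~p & p)), u
6. ~p, u
7. (p -> q) | ~p, v
8. ~(p -> (~p & p)), v
9. p, v
10. ~(~p & p), v
11. p -> q, v
12. q, v
Accessibility: uRv
Complete open branch: satisfiable in K.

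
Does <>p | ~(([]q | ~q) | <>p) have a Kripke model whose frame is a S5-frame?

1. <>p | ~(([]q | ~q) | <>p), 0
2. ~(([]q | ~q) | <>p), 0
3. ~([]q | ~q), 0
4. ~<>p, 0
5. ~[]q, 0
6. q, 0
7. ~p, 0
8. ~q, 1
9. ~p, 1
Accessibility: 0R0, 0R1, 1R0, 1R1

Satisfiable (open branch found)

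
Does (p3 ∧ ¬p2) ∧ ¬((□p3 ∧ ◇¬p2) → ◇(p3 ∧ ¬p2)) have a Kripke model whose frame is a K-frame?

Unsatisfiable

1. (p3 ∧ ¬p2) ∧ ¬((□p3 ∧ ◇¬p2) → ◇(p3 ∧ ¬p2)), u
2. p3 ∧ ¬p2, u   [∧-rule on 1]
3. ¬((□p3 ∧ ◇¬p2) → ◇(p3 ∧ ¬p2)), u   [∧-rule on 1]
4. p3, u   [∧-rule on 2]
5. ¬p2, u   [∧-rule on 2]
6. □p3 ∧ ◇¬p2, u   [¬→-rule on 3]
7. ¬◇(p3 ∧ ¬p2), u   [¬→-rule on 3]
8. □p3, u   [∧-rule on 6]
9. ◇¬p2, u   [∧-rule on 6]
10. ¬p2, v   [◇-rule on 9: fresh world v, uRv]
11. ¬(p3 ∧ ¬p2), v   [¬◇-rule on 7 via uRv]
12. p3, v   [□-rule on 8 via uRv]
13. p2, v   [¬∧-rule on 11 (branches; this branch)]
Accessibility: uRv
Branch closes: p2 and ¬p2 both at v.
(One branch shown.) All branches close.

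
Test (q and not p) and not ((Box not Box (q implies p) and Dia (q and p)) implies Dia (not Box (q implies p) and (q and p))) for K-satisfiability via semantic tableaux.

1. (q and not p) and not ((Box not Box (q implies p) and Dia (q and p)) implies Dia (not Box (q implies p) and (q and p))), u
2. q and not p, u
3. not ((Box not Box (q implies p) and Dia (q and p)) implies Dia (not Box (q implies p) and (q and p))), u
4. q, u
5. not p, u
6. Box not Box (q implies p) and Dia (q and p), u
7. not Dia (not Box (q implies p) and (q and p)), u
8. Box not Box (q implies p), u
9. Dia (q and p), u
10. q and p, v
11. q, v
12. p, v
13. not (not Box (q implies p) and (q and p)), v
14. not Box (q implies p), v
15. Box (q implies p), v
16. not (q implies p), w
17. q, w
18. not p, w
19. q implies p, w
20. p, w
Accessibility: uRv, vRw
Branch closes: p and not p both at w.
All branches of the tableau close; one closing branch shown above.

No, unsatisfiable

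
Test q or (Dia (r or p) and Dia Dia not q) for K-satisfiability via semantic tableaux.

1. q or (Dia (r or p) and Dia Dia not q), u
2. Dia (r or p) and Dia Dia not q, u   [or-rule on 1 (branches; this branch)]
3. Dia (r or p), u   [and-rule on 2]
4. Dia Dia not q, u   [and-rule on 2]
5. r or p, v   [Dia-rule on 3: fresh world v, uRv]
6. p, v   [or-rule on 5 (branches; this branch)]
7. Dia not q, w   [Dia-rule on 4: fresh world w, uRw]
8. not q, x   [Dia-rule on 7: fresh world x, wRx]
Accessibility: uRv, uRw, wRx

Satisfiable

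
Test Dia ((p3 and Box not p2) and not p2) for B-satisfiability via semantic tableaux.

1. Dia ((p3 and Box not p2) and not p2), u
2. (p3 and Box not p2) and not p2, v   [Dia-rule on 1: fresh world v, uRv]
3. p3 and Box not p2, v   [and-rule on 2]
4. not p2, v   [and-rule on 2]
5. p3, v   [and-rule on 3]
6. Box not p2, v   [and-rule on 3]
7. not p2, u   [Box-rule on 6 via vRu]
Accessibility: uRu, uRv, vRu, vRv

Satisfiable (open branch found)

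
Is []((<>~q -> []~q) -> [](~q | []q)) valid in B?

Tableau for the negation ~[]((<>~q -> []~q) -> [](~q | []q)):
1. ~[]((<>~q -> []~q) -> [](~q | []q)), w0
2. ~((<>~q -> []~q) -> [](~q | []q)), w1
3. <>~q -> []~q, w1
4. ~[](~q | []q), w1
5. ~<>~q, w1
6. q, w0
7. q, w1
8. ~(~q | []q), w2
9. q, w2
10. ~[]q, w2
11. ~q, w3
Accessibility: w0Rw0, w0Rw1, w1Rw0, w1Rw1, w1Rw2, w2Rw1, w2Rw2, w2Rw3, w3Rw2, w3Rw3
The negation has an open branch (countermodel exists).

Not valid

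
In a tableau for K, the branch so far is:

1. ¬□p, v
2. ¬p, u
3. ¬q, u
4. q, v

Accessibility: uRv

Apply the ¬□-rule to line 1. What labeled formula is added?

a fresh world w with vRw, and ¬p at w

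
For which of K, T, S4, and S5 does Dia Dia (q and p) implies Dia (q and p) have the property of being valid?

T-tableau for the negation not (Dia Dia (q and p) implies Dia (q and p)):
1. not (Dia Dia (q and p) implies Dia (q and p)), w0
2. Dia Dia (q and p), w0
3. not Dia (q and p), w0
4. not (q and p), w0
5. not p, w0
6. Dia (q and p), w1
7. not (q and p), w1
8. not p, w1
9. q and p, w2
10. q, w2
11. p, w2
Accessibility: w0Rw0, w0Rw1, w1Rw1, w1Rw2, w2Rw2
Complete open branch: countermodel on a T-frame, so not valid in T, nor in K (the same frame is also a K-frame).
S4-tableau for the negation not (Dia Dia (q and p) implies Dia (q and p)):
1. not (Dia Dia (q and p) implies Dia (q and p)), w0
2. Dia Dia (q and p), w0
3. not Dia (q and p), w0
4. not (q and p), w0
5. not p, w0
6. Dia (q and p), w1
7. not (q and p), w1
8. not p, w1
9. q and p, w2
10. q, w2
11. p, w2
12. not (q and p), w2
13. not p, w2
Accessibility: w0Rw0, w0Rw1, w0Rw2, w1Rw1, w1Rw2, w2Rw2
Branch closes: p and not p both at w2.
Every branch closes (one shown): valid in S4, hence also in S5 (every theorem of S4 is a theorem of S5).

S4, S5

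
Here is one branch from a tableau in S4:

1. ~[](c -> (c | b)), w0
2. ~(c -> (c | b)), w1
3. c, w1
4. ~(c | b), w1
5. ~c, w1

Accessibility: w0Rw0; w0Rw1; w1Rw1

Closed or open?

Closed

Both c and ~c appear at w1.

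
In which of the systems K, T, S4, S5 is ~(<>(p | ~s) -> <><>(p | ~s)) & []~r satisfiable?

K

K-tableau for the formula:
1. ~(<>(p | ~s) -> <><>(p | ~s)) & []~r, 0
2. ~(<>(p | ~s) -> <><>(p | ~s)), 0   [&-rule on 1]
3. []~r, 0   [&-rule on 1]
4. <>(p | ~s), 0   [~->-rule on 2]
5. ~<><>(p | ~s), 0   [~->-rule on 2]
6. p | ~s, 1   [<>-rule on 4: fresh world 1, 0R1]
7. ~r, 1   [[]-rule on 3 via 0R1]
8. ~<>(p | ~s), 1   [~<>-rule on 5 via 0R1]
9. ~s, 1   [|-rule on 6 (branches; this branch)]
Accessibility: 0R1
Complete open branch: satisfiable in K.
T-tableau for the formula:
1. ~(<>(p | ~s) -> <><>(p | ~s)) & []~r, 0
2. ~(<>(p | ~s) -> <><>(p | ~s)), 0   [&-rule on 1]
3. []~r, 0   [&-rule on 1]
4. <>(p | ~s), 0   [~->-rule on 2]
5. ~<><>(p | ~s), 0   [~->-rule on 2]
6. ~r, 0   [[]-rule on 3 via 0R0]
7. ~<>(p | ~s), 0   [~<>-rule on 5 via 0R0]
8. ~(p | ~s), 0   [~<>-rule on 7 via 0R0]
9. ~p, 0   [~|-rule on 8]
10. s, 0   [~|-rule on 8]
11. p | ~s, 1   [<>-rule on 4: fresh world 1, 0R1]
12. ~r, 1   [[]-rule on 3 via 0R1]
13. ~<>(p | ~s), 1   [~<>-rule on 5 via 0R1]
14. ~(p | ~s), 1   [~<>-rule on 7 via 0R1]
15. ~p, 1   [~|-rule on 14]
16. s, 1   [~|-rule on 14]
17. ~s, 1   [|-rule on 11 (branches; this branch)]
Accessibility: 0R0, 0R1, 1R1
Branch closes: s and ~s both at 1.
Every branch closes (one shown): unsatisfiable in T, hence also in S4, S5 (every S4/S5-frame is a T-frame).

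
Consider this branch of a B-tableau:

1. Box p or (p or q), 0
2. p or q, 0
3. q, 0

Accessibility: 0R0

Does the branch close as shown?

No, open

No atom appears with both signs at the same world.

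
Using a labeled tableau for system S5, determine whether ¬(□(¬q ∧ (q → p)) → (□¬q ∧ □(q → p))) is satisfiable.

Unsatisfiable

1. ¬(□(¬q ∧ (q → p)) → (□¬q ∧ □(q → p))), w0
2. □(¬q ∧ (q → p)), w0
3. ¬(□¬q ∧ □(q → p)), w0
4. ¬q ∧ (q → p), w0
5. ¬q, w0
6. q → p, w0
7. ¬□(q → p), w0
8. p, w0
9. ¬(q → p), w1
10. q, w1
11. ¬p, w1
12. ¬q ∧ (q → p), w1
13. ¬q, w1
14. q → p, w1
Accessibility: w0Rw0, w0Rw1, w1Rw0, w1Rw1
Branch closes: q and ¬q both at w1.
Every branch closes; the branch above is one of them.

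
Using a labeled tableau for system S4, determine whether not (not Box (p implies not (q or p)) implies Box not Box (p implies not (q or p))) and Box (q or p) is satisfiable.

Satisfiable (open branch found)

1. not (not Box (p implies not (q or p)) implies Box not Box (p implies not (q or p))) and Box (q or p), u
2. not (not Box (p implies not (q or p)) implies Box not Box (p implies not (q or p))), u
3. Box (q or p), u
4. not Box (p implies not (q or p)), u
5. not Box not Box (p implies not (q or p)), u
6. q or p, u
7. p, u
8. not (p implies not (q or p)), v
9. p, v
10. q or p, v
11. Box (p implies not (q or p)), w
12. q or p, w
13. p implies not (q or p), w
14. q, w
15. not p, w
Accessibility: uRu, uRv, uRw, vRv, wRw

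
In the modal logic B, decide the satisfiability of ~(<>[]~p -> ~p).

1. ~(<>[]~p -> ~p), w0
2. <>[]~p, w0
3. p, w0
4. []~p, w1
5. ~p, w0
Accessibility: w0Rw0, w0Rw1, w1Rw0, w1Rw1
Branch closes: p and ~p both at w0.
Every branch closes; the branch above is one of them.

No, unsatisfiable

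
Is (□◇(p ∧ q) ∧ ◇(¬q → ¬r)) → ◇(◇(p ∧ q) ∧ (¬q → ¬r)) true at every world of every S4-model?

Tableau for the negation ¬((□◇(p ∧ q) ∧ ◇(¬q → ¬r)) → ◇(◇(p ∧ q) ∧ (¬q → ¬r))):
1. ¬((□◇(p ∧ q) ∧ ◇(¬q → ¬r)) → ◇(◇(p ∧ q) ∧ (¬q → ¬r))), u
2. □◇(p ∧ q) ∧ ◇(¬q → ¬r), u
3. ¬◇(◇(p ∧ q) ∧ (¬q → ¬r)), u
4. □◇(p ∧ q), u
5. ◇(¬q → ¬r), u
6. ¬(◇(p ∧ q) ∧ (¬q → ¬r)), u
7. ◇(p ∧ q), u
8. ¬◇(p ∧ q), u
9. ¬(p ∧ q), u
10. ¬q, u
11. ¬q → ¬r, v
12. ¬(◇(p ∧ q) ∧ (¬q → ¬r)), v
13. ◇(p ∧ q), v
14. ¬(p ∧ q), v
15. ¬r, v
16. ¬◇(p ∧ q), v
17. ¬q, v
18. p ∧ q, w
19. p, w
20. q, w
21. ¬(◇(p ∧ q) ∧ (¬q → ¬r)), w
22. ◇(p ∧ q), w
23. ¬(p ∧ q), w
24. ¬(¬q → ¬r), w
25. ¬q, w
26. r, w
Accessibility: uRu, uRv, uRw, vRv, wRw
Branch closes: q and ¬q both at w.
All branches of the negation close; one closing branch shown above.

Valid in S4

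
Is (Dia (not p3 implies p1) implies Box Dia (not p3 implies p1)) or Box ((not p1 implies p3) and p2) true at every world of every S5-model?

Valid in S5

Tableau for the negation not ((Dia (not p3 implies p1) implies Box Dia (not p3 implies p1)) or Box ((not p1 implies p3) and p2)):
1. not ((Dia (not p3 implies p1) implies Box Dia (not p3 implies p1)) or Box ((not p1 implies p3) and p2)), 0
2. not (Dia (not p3 implies p1) implies Box Dia (not p3 implies p1)), 0
3. not Box ((not p1 implies p3) and p2), 0
4. Dia (not p3 implies p1), 0
5. not Box Dia (not p3 implies p1), 0
6. not ((not p1 implies p3) and p2), 1
7. not (not p1 implies p3), 1
8. not p1, 1
9. not p3, 1
10. not p3 implies p1, 2
11. p1, 2
12. not Dia (not p3 implies p1), 3
13. not (not p3 implies p1), 0
14. not p3, 0
15. not p1, 0
16. not (not p3 implies p1), 1
17. not (not p3 implies p1), 2
18. not p3, 2
19. not p1, 2
Accessibility: 0R0, 0R1, 0R2, 0R3, 1R0, 1R1, 1R2, 1R3, 2R0, 2R1, 2R2, 2R3, 3R0, 3R1, 3R2, 3R3
Branch closes: p1 and not p1 both at 2.
All branches of the negation close; one closing branch shown above.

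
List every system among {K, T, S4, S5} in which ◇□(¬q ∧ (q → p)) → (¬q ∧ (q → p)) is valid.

S5-tableau for the negation ¬(◇□(¬q ∧ (q → p)) → (¬q ∧ (q → p))):
1. ¬(◇□(¬q ∧ (q → p)) → (¬q ∧ (q → p))), w0
2. ◇□(¬q ∧ (q → p)), w0   [¬→-rule on 1]
3. ¬(¬q ∧ (q → p)), w0   [¬→-rule on 1]
4. ¬(q → p), w0   [¬∧-rule on 3 (branches; this branch)]
5. q, w0   [¬→-rule on 4]
6. ¬p, w0   [¬→-rule on 4]
7. □(¬q ∧ (q → p)), w1   [◇-rule on 2: fresh world w1, w0Rw1]
8. ¬q ∧ (q → p), w0   [□-rule on 7 via w1Rw0]
9. ¬q, w0   [∧-rule on 8]
10. q → p, w0   [∧-rule on 8]
Accessibility: w0Rw0, w0Rw1, w1Rw0, w1Rw1
Branch closes: q and ¬q both at w0.
Every branch closes (one shown): valid in S5.
S4-tableau for the negation ¬(◇□(¬q ∧ (q → p)) → (¬q ∧ (q → p))):
1. ¬(◇□(¬q ∧ (q → p)) → (¬q ∧ (q → p))), w0
2. ◇□(¬q ∧ (q → p)), w0   [¬→-rule on 1]
3. ¬(¬q ∧ (q → p)), w0   [¬→-rule on 1]
4. ¬(q → p), w0   [¬∧-rule on 3 (branches; this branch)]
5. q, w0   [¬→-rule on 4]
6. ¬p, w0   [¬→-rule on 4]
7. □(¬q ∧ (q → p)), w1   [◇-rule on 2: fresh world w1, w0Rw1]
8. ¬q ∧ (q → p), w1   [□-rule on 7 via w1Rw1]
9. ¬q, w1   [∧-rule on 8]
10. q → p, w1   [∧-rule on 8]
11. p, w1   [→-rule on 10 (branches; this branch)]
Accessibility: w0Rw0, w0Rw1, w1Rw1
Complete open branch: countermodel on an S4-frame, so not valid in S4, nor in K, T (the same frame is also a K-frame and a T-frame).

S5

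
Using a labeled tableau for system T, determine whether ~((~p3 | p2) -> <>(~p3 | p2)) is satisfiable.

1. ~((~p3 | p2) -> <>(~p3 | p2)), w0
2. ~p3 | p2, w0   [~->-rule on 1]
3. ~<>(~p3 | p2), w0   [~->-rule on 1]
4. ~(~p3 | p2), w0   [~<>-rule on 3 via w0Rw0]
5. p3, w0   [~|-rule on 4]
6. ~p2, w0   [~|-rule on 4]
7. p2, w0   [|-rule on 2 (branches; this branch)]
Accessibility: w0Rw0
Branch closes: p2 and ~p2 both at w0.
(One branch shown.) All branches close.

Unsatisfiable (every branch closes)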